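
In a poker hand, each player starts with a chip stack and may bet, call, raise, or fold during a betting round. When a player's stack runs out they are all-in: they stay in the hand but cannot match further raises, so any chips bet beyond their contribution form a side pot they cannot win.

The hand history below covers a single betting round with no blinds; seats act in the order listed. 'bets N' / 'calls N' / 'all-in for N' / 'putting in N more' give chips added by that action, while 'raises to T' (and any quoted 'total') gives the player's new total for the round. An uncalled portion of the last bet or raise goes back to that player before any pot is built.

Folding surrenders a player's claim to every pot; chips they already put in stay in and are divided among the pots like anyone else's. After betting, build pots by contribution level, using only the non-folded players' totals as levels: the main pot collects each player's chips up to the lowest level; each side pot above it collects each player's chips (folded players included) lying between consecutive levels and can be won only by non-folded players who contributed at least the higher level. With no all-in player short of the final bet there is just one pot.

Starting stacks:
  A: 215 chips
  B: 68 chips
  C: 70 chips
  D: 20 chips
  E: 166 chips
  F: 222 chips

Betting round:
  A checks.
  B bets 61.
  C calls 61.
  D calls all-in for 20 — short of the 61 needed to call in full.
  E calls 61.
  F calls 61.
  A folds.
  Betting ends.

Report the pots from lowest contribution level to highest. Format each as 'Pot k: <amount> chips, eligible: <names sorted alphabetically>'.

Pot 1: 100 chips, eligible: B, C, D, E, F
Pot 2: 164 chips, eligible: B, C, E, F

Derivation:
Contributions: B=61, C=61, D=20, E=61, F=61
Folded: A
Pot levels (distinct totals of non-folded players): 20, 61
Layer 1-20: 20 each from B, C, D, E, F = 20*5 = 100 chips; eligible B, C, D, E, F
Layer 21-61: 41 each from B, C, E, F = 41*4 = 164 chips; eligible B, C, E, F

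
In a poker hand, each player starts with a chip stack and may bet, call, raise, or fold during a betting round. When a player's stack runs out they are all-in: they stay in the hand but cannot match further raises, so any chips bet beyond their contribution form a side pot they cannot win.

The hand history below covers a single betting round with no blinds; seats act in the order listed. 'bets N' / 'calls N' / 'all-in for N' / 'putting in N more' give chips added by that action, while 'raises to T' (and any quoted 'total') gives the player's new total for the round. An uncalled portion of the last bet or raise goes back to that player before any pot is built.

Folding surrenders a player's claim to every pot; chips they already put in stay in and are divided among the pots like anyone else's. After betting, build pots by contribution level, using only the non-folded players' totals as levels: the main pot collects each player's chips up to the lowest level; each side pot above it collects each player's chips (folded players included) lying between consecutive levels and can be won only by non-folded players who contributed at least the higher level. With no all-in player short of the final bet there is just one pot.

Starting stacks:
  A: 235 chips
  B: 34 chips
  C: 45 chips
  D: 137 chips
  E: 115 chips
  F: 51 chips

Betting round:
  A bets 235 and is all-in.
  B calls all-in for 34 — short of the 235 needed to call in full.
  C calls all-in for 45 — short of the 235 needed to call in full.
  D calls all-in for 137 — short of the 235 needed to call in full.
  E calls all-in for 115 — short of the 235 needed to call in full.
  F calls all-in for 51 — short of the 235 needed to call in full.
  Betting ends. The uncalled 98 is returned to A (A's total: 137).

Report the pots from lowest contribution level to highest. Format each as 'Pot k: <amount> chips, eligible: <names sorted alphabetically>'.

Pot 1: 204 chips, eligible: A, B, C, D, E, F
Pot 2: 55 chips, eligible: A, C, D, E, F
Pot 3: 24 chips, eligible: A, D, E, F
Pot 4: 192 chips, eligible: A, D, E
Pot 5: 44 chips, eligible: A, D

Derivation:
Contributions (after 98 returned to A): A=137, B=34, C=45, D=137, E=115, F=51
Pot levels (distinct totals of non-folded players): 34, 45, 51, 115, 137
Layer 1-34: 34 each from A, B, C, D, E, F = 34*6 = 204 chips; eligible A, B, C, D, E, F
Layer 35-45: 11 each from A, C, D, E, F = 11*5 = 55 chips; eligible A, C, D, E, F
Layer 46-51: 6 each from A, D, E, F = 6*4 = 24 chips; eligible A, D, E, F
Layer 52-115: 64 each from A, D, E = 64*3 = 192 chips; eligible A, D, E
Layer 116-137: 22 each from A, D = 22*2 = 44 chips; eligible A, D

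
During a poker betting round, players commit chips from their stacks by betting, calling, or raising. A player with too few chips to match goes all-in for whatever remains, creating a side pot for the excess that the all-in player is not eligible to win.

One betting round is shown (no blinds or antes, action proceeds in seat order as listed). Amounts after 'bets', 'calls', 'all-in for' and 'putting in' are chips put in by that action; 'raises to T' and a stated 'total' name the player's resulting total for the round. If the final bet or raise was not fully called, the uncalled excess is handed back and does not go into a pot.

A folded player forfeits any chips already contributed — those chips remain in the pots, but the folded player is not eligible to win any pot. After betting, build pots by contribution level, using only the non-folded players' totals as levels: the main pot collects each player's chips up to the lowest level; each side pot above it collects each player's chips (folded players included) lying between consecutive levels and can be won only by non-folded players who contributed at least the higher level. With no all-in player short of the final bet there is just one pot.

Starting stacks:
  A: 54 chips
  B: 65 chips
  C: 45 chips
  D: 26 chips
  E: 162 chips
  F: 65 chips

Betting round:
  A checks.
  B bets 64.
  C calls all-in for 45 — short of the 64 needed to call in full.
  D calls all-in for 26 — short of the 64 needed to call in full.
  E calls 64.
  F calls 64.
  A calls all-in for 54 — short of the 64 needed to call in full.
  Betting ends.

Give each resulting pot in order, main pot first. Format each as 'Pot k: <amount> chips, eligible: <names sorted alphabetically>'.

Contributions: A=54, B=64, C=45, D=26, E=64, F=64
Pot levels (distinct totals of non-folded players): 26, 45, 54, 64
Layer 1-26: 26 each from A, B, C, D, E, F = 26*6 = 156 chips; eligible A, B, C, D, E, F
Layer 27-45: 19 each from A, B, C, E, F = 19*5 = 95 chips; eligible A, B, C, E, F
Layer 46-54: 9 each from A, B, E, F = 9*4 = 36 chips; eligible A, B, E, F
Layer 55-64: 10 each from B, E, F = 10*3 = 30 chips; eligible B, E, F

Pot 1: 156 chips, eligible: A, B, C, D, E, F
Pot 2: 95 chips, eligible: A, B, C, E, F
Pot 3: 36 chips, eligible: A, B, E, F
Pot 4: 30 chips, eligible: B, E, F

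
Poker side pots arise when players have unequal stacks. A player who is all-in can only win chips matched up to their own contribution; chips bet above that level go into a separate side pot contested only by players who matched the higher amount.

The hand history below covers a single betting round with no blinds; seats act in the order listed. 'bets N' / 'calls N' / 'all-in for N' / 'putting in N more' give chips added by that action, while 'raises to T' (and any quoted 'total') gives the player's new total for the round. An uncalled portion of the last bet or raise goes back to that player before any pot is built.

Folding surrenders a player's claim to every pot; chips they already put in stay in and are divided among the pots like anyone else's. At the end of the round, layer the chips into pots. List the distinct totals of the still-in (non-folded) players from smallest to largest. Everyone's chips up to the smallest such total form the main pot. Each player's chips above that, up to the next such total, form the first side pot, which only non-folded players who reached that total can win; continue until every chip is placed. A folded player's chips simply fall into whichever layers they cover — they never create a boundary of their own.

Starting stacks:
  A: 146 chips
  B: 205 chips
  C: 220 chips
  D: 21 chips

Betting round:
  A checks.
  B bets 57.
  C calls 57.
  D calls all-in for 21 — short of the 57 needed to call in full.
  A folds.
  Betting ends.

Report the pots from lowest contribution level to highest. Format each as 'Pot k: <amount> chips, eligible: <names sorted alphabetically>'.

Pot 1: 63 chips, eligible: B, C, D
Pot 2: 72 chips, eligible: B, C

Derivation:
Contributions: B=57, C=57, D=21
Folded: A
Pot levels (distinct totals of non-folded players): 21, 57
Layer 1-21: 21 each from B, C, D = 21*3 = 63 chips; eligible B, C, D
Layer 22-57: 36 each from B, C = 36*2 = 72 chips; eligible B, C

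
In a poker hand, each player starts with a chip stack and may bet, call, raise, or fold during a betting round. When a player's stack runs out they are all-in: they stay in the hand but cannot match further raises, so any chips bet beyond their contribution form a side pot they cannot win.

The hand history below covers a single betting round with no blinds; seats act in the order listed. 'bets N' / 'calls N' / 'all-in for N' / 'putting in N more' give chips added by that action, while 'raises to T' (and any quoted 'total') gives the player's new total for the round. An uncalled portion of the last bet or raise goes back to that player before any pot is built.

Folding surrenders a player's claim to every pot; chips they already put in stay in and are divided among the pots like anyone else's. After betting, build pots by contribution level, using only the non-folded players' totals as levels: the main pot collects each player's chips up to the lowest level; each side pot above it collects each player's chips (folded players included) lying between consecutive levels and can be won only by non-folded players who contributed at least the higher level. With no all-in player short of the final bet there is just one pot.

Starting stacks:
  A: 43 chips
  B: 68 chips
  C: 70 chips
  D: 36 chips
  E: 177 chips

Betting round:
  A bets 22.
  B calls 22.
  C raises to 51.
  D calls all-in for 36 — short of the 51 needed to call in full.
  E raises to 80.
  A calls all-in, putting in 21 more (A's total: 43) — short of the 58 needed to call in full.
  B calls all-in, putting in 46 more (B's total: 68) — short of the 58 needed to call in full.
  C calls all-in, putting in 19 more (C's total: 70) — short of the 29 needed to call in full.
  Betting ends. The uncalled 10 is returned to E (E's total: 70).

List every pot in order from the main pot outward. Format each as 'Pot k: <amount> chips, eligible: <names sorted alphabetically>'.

Contributions (after 10 returned to E): A=43, B=68, C=70, D=36, E=70
Pot levels (distinct totals of non-folded players): 36, 43, 68, 70
Layer 1-36: 36 each from A, B, C, D, E = 36*5 = 180 chips; eligible A, B, C, D, E
Layer 37-43: 7 each from A, B, C, E = 7*4 = 28 chips; eligible A, B, C, E
Layer 44-68: 25 each from B, C, E = 25*3 = 75 chips; eligible B, C, E
Layer 69-70: 2 each from C, E = 2*2 = 4 chips; eligible C, E

Pot 1: 180 chips, eligible: A, B, C, D, E
Pot 2: 28 chips, eligible: A, B, C, E
Pot 3: 75 chips, eligible: B, C, E
Pot 4: 4 chips, eligible: C, E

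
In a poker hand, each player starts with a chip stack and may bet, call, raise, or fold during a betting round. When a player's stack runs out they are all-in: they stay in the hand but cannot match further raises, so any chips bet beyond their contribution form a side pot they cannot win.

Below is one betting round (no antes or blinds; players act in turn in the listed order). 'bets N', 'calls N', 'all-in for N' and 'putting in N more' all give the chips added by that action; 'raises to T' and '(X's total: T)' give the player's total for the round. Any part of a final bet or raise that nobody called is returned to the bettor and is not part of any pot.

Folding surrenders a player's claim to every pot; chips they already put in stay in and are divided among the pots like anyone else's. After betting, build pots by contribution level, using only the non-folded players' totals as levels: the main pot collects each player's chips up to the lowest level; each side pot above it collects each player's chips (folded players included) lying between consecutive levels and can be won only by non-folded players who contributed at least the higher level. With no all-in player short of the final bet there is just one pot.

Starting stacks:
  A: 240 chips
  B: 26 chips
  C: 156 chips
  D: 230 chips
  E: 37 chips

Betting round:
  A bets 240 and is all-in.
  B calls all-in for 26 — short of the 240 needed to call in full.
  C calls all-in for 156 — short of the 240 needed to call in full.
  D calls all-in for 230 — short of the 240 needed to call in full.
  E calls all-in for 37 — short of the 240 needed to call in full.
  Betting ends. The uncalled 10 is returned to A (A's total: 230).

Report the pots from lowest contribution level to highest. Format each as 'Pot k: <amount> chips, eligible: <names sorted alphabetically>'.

Contributions (after 10 returned to A): A=230, B=26, C=156, D=230, E=37
Pot levels (distinct totals of non-folded players): 26, 37, 156, 230
Layer 1-26: 26 each from A, B, C, D, E = 26*5 = 130 chips; eligible A, B, C, D, E
Layer 27-37: 11 each from A, C, D, E = 11*4 = 44 chips; eligible A, C, D, E
Layer 38-156: 119 each from A, C, D = 119*3 = 357 chips; eligible A, C, D
Layer 157-230: 74 each from A, D = 74*2 = 148 chips; eligible A, D

Pot 1: 130 chips, eligible: A, B, C, D, E
Pot 2: 44 chips, eligible: A, C, D, E
Pot 3: 357 chips, eligible: A, C, D
Pot 4: 148 chips, eligible: A, D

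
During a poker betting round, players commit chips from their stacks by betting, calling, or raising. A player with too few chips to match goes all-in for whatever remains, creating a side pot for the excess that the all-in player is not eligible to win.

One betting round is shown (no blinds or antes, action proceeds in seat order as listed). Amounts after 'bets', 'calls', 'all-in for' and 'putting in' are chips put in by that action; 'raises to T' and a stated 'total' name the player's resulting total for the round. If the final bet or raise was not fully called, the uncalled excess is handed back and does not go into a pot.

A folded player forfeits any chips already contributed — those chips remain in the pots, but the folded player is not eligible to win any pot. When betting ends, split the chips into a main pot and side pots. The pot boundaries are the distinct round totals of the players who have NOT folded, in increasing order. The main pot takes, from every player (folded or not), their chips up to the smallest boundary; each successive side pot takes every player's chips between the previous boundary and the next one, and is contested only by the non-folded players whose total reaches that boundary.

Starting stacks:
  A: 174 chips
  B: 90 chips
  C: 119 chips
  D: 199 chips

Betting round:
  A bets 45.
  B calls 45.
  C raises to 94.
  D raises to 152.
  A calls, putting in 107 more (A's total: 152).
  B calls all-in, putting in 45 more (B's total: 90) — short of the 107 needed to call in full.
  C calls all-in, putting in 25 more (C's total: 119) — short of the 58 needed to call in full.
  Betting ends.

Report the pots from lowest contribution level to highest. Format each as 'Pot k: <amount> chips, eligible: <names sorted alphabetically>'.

Contributions: A=152, B=90, C=119, D=152
Pot levels (distinct totals of non-folded players): 90, 119, 152
Layer 1-90: 90 each from A, B, C, D = 90*4 = 360 chips; eligible A, B, C, D
Layer 91-119: 29 each from A, C, D = 29*3 = 87 chips; eligible A, C, D
Layer 120-152: 33 each from A, D = 33*2 = 66 chips; eligible A, D

Pot 1: 360 chips, eligible: A, B, C, D
Pot 2: 87 chips, eligible: A, C, D
Pot 3: 66 chips, eligible: A, D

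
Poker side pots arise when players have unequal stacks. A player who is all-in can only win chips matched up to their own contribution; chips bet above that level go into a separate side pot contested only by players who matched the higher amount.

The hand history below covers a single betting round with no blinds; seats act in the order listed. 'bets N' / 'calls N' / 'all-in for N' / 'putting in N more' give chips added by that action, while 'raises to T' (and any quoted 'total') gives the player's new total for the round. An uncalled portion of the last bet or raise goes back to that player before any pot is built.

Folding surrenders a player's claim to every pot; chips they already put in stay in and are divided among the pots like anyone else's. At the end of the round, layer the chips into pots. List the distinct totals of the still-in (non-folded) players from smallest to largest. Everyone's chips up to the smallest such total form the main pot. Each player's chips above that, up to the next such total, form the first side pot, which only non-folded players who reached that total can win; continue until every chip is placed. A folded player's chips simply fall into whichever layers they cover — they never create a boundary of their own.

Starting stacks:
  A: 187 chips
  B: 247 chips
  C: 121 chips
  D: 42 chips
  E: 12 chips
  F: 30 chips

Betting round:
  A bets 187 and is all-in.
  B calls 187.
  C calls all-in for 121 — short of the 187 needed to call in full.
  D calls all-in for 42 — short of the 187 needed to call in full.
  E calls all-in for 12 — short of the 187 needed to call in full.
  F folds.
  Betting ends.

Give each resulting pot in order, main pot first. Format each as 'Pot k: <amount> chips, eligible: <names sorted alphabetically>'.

Contributions: A=187, B=187, C=121, D=42, E=12
Folded: F
Pot levels (distinct totals of non-folded players): 12, 42, 121, 187
Layer 1-12: 12 each from A, B, C, D, E = 12*5 = 60 chips; eligible A, B, C, D, E
Layer 13-42: 30 each from A, B, C, D = 30*4 = 120 chips; eligible A, B, C, D
Layer 43-121: 79 each from A, B, C = 79*3 = 237 chips; eligible A, B, C
Layer 122-187: 66 each from A, B = 66*2 = 132 chips; eligible A, B

Pot 1: 60 chips, eligible: A, B, C, D, E
Pot 2: 120 chips, eligible: A, B, C, D
Pot 3: 237 chips, eligible: A, B, C
Pot 4: 132 chips, eligible: A, B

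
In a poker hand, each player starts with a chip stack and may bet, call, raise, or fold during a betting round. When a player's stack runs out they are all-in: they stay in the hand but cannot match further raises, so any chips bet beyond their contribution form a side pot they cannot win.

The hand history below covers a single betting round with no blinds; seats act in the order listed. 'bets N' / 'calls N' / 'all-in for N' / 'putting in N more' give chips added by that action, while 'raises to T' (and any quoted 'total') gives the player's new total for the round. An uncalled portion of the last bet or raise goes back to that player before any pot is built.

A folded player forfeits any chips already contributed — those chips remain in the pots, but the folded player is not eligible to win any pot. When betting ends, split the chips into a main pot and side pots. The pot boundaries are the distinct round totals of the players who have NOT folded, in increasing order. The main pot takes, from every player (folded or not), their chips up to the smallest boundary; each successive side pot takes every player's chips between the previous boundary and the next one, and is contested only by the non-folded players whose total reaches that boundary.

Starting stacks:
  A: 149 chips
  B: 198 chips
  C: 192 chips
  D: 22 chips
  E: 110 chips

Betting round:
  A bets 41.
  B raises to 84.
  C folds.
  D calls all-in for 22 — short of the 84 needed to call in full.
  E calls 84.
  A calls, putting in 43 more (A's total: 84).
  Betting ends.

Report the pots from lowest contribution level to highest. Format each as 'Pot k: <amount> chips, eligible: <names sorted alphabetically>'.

Contributions: A=84, B=84, D=22, E=84
Folded: C
Pot levels (distinct totals of non-folded players): 22, 84
Layer 1-22: 22 each from A, B, D, E = 22*4 = 88 chips; eligible A, B, D, E
Layer 23-84: 62 each from A, B, E = 62*3 = 186 chips; eligible A, B, E

Pot 1: 88 chips, eligible: A, B, D, E
Pot 2: 186 chips, eligible: A, B, E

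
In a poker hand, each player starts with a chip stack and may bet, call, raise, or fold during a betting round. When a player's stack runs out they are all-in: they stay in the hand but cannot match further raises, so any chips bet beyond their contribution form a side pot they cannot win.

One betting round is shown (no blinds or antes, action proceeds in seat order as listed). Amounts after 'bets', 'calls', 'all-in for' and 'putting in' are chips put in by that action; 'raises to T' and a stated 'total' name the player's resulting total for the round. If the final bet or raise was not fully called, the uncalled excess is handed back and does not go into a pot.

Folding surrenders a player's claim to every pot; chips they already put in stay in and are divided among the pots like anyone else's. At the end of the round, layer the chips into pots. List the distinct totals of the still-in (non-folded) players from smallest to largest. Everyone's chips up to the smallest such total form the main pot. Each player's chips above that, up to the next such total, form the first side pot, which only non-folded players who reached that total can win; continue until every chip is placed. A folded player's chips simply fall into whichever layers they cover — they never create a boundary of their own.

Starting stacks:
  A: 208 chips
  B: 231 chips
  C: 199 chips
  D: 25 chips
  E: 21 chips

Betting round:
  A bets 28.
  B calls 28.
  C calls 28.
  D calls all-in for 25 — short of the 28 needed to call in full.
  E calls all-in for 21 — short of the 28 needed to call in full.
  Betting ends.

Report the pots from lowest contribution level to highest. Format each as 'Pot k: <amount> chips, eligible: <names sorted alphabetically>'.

Pot 1: 105 chips, eligible: A, B, C, D, E
Pot 2: 16 chips, eligible: A, B, C, D
Pot 3: 9 chips, eligible: A, B, C

Derivation:
Contributions: A=28, B=28, C=28, D=25, E=21
Pot levels (distinct totals of non-folded players): 21, 25, 28
Layer 1-21: 21 each from A, B, C, D, E = 21*5 = 105 chips; eligible A, B, C, D, E
Layer 22-25: 4 each from A, B, C, D = 4*4 = 16 chips; eligible A, B, C, D
Layer 26-28: 3 each from A, B, C = 3*3 = 9 chips; eligible A, B, C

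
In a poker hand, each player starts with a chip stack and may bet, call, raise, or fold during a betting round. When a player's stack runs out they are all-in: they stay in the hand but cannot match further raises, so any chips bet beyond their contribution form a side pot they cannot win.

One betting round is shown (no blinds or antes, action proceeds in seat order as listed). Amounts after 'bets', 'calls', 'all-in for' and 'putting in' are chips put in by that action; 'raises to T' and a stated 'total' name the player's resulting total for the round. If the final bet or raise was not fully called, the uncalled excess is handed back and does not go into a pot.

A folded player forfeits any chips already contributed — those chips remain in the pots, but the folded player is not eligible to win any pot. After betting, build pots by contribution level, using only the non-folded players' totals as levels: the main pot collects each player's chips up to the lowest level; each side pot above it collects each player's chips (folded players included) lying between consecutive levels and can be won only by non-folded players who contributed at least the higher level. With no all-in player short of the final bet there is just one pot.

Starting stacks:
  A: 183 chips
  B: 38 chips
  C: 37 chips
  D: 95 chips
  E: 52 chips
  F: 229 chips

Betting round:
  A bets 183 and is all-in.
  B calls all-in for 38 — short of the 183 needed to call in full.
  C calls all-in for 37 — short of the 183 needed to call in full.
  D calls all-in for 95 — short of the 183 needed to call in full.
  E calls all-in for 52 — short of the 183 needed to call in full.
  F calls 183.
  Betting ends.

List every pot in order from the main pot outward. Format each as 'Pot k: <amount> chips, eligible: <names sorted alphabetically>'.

Contributions: A=183, B=38, C=37, D=95, E=52, F=183
Pot levels (distinct totals of non-folded players): 37, 38, 52, 95, 183
Layer 1-37: 37 each from A, B, C, D, E, F = 37*6 = 222 chips; eligible A, B, C, D, E, F
Layer 38-38: 1 each from A, B, D, E, F = 1*5 = 5 chips; eligible A, B, D, E, F
Layer 39-52: 14 each from A, D, E, F = 14*4 = 56 chips; eligible A, D, E, F
Layer 53-95: 43 each from A, D, F = 43*3 = 129 chips; eligible A, D, F
Layer 96-183: 88 each from A, F = 88*2 = 176 chips; eligible A, F

Pot 1: 222 chips, eligible: A, B, C, D, E, F
Pot 2: 5 chips, eligible: A, B, D, E, F
Pot 3: 56 chips, eligible: A, D, E, F
Pot 4: 129 chips, eligible: A, D, F
Pot 5: 176 chips, eligible: A, F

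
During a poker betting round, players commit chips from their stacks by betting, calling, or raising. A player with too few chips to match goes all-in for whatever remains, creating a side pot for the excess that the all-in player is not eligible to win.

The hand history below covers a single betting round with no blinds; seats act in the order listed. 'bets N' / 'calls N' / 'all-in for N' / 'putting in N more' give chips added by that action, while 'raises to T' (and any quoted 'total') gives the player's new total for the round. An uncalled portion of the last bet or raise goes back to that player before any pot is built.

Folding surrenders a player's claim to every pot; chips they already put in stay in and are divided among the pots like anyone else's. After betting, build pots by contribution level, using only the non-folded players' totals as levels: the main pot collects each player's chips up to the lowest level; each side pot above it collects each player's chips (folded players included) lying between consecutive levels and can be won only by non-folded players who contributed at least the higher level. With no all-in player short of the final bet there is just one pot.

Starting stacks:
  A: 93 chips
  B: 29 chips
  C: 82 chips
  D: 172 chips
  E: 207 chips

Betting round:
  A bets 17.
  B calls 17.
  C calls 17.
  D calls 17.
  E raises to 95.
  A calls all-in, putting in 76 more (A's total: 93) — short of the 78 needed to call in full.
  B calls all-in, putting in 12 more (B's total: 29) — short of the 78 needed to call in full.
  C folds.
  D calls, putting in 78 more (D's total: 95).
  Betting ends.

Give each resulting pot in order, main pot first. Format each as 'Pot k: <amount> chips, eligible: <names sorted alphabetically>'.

Pot 1: 133 chips, eligible: A, B, D, E
Pot 2: 192 chips, eligible: A, D, E
Pot 3: 4 chips, eligible: D, E

Derivation:
Contributions: A=93, B=29, C=17, D=95, E=95
Folded: C
Pot levels (distinct totals of non-folded players): 29, 93, 95
Layer 1-29: A 29 + B 29 + C 17 + D 29 + E 29 = 133 chips; eligible A, B, D, E
Layer 30-93: 64 each from A, D, E = 64*3 = 192 chips; eligible A, D, E
Layer 94-95: 2 each from D, E = 2*2 = 4 chips; eligible D, E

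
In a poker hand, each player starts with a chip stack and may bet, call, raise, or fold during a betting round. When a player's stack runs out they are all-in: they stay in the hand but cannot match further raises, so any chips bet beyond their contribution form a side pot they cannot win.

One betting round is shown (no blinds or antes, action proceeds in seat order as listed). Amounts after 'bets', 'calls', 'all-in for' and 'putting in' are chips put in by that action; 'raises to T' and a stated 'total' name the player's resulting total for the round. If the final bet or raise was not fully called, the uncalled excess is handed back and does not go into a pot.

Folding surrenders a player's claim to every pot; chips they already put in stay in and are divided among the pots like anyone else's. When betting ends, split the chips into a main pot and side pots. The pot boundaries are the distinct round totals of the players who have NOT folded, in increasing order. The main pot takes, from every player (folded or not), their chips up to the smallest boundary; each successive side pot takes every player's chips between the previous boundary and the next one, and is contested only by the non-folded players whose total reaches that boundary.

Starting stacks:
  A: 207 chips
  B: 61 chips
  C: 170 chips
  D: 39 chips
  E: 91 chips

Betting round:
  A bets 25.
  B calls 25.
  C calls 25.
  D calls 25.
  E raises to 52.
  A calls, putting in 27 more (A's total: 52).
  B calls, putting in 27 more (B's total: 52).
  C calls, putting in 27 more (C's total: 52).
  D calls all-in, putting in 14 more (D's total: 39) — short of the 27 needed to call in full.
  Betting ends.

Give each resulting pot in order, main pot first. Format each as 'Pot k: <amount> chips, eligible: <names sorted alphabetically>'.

Pot 1: 195 chips, eligible: A, B, C, D, E
Pot 2: 52 chips, eligible: A, B, C, E

Derivation:
Contributions: A=52, B=52, C=52, D=39, E=52
Pot levels (distinct totals of non-folded players): 39, 52
Layer 1-39: 39 each from A, B, C, D, E = 39*5 = 195 chips; eligible A, B, C, D, E
Layer 40-52: 13 each from A, B, C, E = 13*4 = 52 chips; eligible A, B, C, E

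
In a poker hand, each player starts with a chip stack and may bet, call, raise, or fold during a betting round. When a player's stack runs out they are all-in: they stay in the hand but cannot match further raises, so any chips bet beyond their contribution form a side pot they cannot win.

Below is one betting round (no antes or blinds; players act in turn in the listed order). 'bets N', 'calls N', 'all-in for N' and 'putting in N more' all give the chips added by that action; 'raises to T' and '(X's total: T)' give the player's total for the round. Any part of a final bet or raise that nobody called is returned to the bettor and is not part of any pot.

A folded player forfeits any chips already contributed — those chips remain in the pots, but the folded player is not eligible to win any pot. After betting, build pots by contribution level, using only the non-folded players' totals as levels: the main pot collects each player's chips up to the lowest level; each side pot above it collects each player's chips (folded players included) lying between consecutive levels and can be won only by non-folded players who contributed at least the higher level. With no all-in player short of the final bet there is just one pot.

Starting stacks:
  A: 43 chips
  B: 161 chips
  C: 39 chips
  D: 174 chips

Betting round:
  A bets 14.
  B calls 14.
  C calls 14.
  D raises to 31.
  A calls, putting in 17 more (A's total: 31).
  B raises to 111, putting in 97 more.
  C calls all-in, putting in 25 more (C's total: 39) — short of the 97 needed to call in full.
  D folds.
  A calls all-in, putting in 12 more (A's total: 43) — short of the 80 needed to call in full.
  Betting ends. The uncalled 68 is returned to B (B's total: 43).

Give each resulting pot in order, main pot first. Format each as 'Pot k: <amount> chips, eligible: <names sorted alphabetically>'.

Pot 1: 148 chips, eligible: A, B, C
Pot 2: 8 chips, eligible: A, B

Derivation:
Contributions (after 68 returned to B): A=43, B=43, C=39, D=31
Folded: D
Pot levels (distinct totals of non-folded players): 39, 43
Layer 1-39: A 39 + B 39 + C 39 + D 31 = 148 chips; eligible A, B, C
Layer 40-43: 4 each from A, B = 4*2 = 8 chips; eligible A, B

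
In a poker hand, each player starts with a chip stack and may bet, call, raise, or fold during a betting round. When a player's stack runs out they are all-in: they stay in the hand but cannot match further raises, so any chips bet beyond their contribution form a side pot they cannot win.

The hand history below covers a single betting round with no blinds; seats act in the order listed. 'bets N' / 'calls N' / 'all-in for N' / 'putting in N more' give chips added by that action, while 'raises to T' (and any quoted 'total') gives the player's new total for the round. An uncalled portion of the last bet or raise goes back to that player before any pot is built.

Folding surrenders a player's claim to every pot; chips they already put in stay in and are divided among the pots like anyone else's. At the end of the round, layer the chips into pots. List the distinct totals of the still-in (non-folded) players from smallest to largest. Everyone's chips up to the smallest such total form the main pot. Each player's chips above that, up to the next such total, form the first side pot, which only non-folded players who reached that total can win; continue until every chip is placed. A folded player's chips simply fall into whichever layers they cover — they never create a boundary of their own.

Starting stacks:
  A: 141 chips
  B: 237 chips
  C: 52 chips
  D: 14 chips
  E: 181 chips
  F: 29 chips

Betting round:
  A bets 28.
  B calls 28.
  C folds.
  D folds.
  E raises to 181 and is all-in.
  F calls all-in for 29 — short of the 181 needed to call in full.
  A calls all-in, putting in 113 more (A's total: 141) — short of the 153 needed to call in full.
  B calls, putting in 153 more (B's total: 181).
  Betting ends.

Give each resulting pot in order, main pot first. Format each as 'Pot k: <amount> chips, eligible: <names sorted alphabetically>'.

Contributions: A=141, B=181, E=181, F=29
Folded: C, D
Pot levels (distinct totals of non-folded players): 29, 141, 181
Layer 1-29: 29 each from A, B, E, F = 29*4 = 116 chips; eligible A, B, E, F
Layer 30-141: 112 each from A, B, E = 112*3 = 336 chips; eligible A, B, E
Layer 142-181: 40 each from B, E = 40*2 = 80 chips; eligible B, E

Pot 1: 116 chips, eligible: A, B, E, F
Pot 2: 336 chips, eligible: A, B, E
Pot 3: 80 chips, eligible: B, E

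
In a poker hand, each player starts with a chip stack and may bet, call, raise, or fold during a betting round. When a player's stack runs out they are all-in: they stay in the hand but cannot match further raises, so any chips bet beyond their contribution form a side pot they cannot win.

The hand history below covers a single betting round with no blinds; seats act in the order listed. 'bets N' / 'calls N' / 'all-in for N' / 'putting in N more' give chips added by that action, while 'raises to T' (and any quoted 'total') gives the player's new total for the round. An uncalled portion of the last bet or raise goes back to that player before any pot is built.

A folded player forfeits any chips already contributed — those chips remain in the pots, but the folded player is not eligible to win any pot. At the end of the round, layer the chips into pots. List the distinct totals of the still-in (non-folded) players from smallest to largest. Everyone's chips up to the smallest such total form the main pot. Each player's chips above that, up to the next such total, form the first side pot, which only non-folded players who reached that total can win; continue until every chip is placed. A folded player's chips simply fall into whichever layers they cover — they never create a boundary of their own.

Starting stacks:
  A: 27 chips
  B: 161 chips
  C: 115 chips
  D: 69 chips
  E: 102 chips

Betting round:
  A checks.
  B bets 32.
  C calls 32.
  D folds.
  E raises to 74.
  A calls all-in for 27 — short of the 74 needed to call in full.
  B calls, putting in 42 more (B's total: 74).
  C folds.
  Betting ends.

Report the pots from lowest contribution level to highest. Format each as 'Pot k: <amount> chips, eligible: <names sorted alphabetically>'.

Contributions: A=27, B=74, C=32, E=74
Folded: C, D
Pot levels (distinct totals of non-folded players): 27, 74
Layer 1-27: 27 each from A, B, C, E = 27*4 = 108 chips; eligible A, B, E
Layer 28-74: B 47 + C 5 + E 47 = 99 chips; eligible B, E

Pot 1: 108 chips, eligible: A, B, E
Pot 2: 99 chips, eligible: B, E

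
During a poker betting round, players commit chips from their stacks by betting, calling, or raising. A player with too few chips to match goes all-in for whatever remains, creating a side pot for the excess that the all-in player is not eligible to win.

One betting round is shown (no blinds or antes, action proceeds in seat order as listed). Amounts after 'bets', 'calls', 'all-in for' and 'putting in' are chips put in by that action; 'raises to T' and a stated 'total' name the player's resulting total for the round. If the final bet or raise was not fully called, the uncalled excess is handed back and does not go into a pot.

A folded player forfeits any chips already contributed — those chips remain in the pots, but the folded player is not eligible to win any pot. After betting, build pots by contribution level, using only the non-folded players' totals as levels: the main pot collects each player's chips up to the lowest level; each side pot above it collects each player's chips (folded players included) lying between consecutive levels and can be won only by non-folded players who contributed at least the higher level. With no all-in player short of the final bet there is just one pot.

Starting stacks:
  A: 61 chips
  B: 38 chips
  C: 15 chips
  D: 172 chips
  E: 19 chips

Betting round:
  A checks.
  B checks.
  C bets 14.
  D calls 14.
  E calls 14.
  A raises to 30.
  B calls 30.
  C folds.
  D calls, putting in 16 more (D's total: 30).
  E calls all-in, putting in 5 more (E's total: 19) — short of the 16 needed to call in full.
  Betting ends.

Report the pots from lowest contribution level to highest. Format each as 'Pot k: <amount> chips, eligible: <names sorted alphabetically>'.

Contributions: A=30, B=30, C=14, D=30, E=19
Folded: C
Pot levels (distinct totals of non-folded players): 19, 30
Layer 1-19: A 19 + B 19 + C 14 + D 19 + E 19 = 90 chips; eligible A, B, D, E
Layer 20-30: 11 each from A, B, D = 11*3 = 33 chips; eligible A, B, D

Pot 1: 90 chips, eligible: A, B, D, E
Pot 2: 33 chips, eligible: A, B, D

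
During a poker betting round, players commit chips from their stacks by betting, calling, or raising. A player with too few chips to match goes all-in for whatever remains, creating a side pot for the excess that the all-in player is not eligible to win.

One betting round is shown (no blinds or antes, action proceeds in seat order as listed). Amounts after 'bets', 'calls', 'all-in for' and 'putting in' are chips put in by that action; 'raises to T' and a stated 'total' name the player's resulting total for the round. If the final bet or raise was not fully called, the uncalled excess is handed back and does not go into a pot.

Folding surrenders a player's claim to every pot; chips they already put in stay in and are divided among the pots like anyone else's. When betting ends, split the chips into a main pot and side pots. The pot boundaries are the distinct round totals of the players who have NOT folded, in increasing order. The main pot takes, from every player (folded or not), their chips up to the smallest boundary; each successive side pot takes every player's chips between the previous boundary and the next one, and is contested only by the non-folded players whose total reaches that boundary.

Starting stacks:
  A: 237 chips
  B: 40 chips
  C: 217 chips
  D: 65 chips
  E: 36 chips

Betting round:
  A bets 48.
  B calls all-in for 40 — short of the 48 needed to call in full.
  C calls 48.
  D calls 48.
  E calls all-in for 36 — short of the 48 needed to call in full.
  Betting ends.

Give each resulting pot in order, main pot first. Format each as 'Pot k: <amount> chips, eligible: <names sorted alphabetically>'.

Pot 1: 180 chips, eligible: A, B, C, D, E
Pot 2: 16 chips, eligible: A, B, C, D
Pot 3: 24 chips, eligible: A, C, D

Derivation:
Contributions: A=48, B=40, C=48, D=48, E=36
Pot levels (distinct totals of non-folded players): 36, 40, 48
Layer 1-36: 36 each from A, B, C, D, E = 36*5 = 180 chips; eligible A, B, C, D, E
Layer 37-40: 4 each from A, B, C, D = 4*4 = 16 chips; eligible A, B, C, D
Layer 41-48: 8 each from A, C, D = 8*3 = 24 chips; eligible A, C, D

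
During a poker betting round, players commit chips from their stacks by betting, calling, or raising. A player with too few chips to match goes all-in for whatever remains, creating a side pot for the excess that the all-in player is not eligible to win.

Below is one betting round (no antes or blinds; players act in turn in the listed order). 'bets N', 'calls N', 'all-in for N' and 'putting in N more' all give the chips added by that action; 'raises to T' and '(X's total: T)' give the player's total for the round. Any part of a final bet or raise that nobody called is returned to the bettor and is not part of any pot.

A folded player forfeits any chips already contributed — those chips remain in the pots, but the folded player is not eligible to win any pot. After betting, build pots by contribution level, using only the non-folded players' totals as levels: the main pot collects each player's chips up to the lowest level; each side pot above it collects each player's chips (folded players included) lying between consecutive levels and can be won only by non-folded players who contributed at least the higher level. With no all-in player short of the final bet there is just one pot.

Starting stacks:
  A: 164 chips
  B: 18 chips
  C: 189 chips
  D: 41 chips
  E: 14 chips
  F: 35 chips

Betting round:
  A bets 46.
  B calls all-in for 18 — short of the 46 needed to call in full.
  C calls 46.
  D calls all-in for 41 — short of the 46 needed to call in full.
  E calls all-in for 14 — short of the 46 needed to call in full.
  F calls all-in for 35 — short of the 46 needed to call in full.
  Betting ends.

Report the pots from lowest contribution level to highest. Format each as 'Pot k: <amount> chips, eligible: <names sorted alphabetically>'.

Pot 1: 84 chips, eligible: A, B, C, D, E, F
Pot 2: 20 chips, eligible: A, B, C, D, F
Pot 3: 68 chips, eligible: A, C, D, F
Pot 4: 18 chips, eligible: A, C, D
Pot 5: 10 chips, eligible: A, C

Derivation:
Contributions: A=46, B=18, C=46, D=41, E=14, F=35
Pot levels (distinct totals of non-folded players): 14, 18, 35, 41, 46
Layer 1-14: 14 each from A, B, C, D, E, F = 14*6 = 84 chips; eligible A, B, C, D, E, F
Layer 15-18: 4 each from A, B, C, D, F = 4*5 = 20 chips; eligible A, B, C, D, F
Layer 19-35: 17 each from A, C, D, F = 17*4 = 68 chips; eligible A, C, D, F
Layer 36-41: 6 each from A, C, D = 6*3 = 18 chips; eligible A, C, D
Layer 42-46: 5 each from A, C = 5*2 = 10 chips; eligible A, C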